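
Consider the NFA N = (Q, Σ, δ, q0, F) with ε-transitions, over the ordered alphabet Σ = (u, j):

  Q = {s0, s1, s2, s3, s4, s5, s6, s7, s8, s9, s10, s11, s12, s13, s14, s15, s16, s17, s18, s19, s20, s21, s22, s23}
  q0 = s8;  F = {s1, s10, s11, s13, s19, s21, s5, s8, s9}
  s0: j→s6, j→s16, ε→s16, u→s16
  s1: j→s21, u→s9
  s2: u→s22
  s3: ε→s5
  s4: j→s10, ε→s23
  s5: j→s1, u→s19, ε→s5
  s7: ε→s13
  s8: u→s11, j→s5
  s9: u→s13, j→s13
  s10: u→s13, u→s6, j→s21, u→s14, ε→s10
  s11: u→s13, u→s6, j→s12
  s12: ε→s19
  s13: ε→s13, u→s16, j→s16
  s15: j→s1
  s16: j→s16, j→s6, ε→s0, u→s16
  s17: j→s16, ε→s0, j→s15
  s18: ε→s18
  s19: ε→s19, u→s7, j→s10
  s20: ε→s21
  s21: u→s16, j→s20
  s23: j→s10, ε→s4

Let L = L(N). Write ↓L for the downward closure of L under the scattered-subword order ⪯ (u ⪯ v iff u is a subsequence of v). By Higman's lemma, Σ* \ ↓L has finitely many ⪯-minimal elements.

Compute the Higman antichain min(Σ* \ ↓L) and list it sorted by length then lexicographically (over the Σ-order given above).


|Q|=24, |F|=9, |δ|=47 (14 ε).
min D↑ (10 st, q0=0, F={6}): 0:u→1,j→2 1:u→3,j→4 2:u→4,j→5 3:u→6,j→6 4:u→3,j→7 5:u→8,j→9 6:u→6,j→6 7:u→3,j→9 8:u→3,j→3 9:u→6,j→9.
'uuu': |S_i|=[16, 13, 6, 3] end={s0,s16,s6} — reject; 3/3 deletions ∈↓L.
'uuj': run [16, 13, 6, 3] end={s0,s16,s6} — reject; 3/3 del acc.
'jjju': run [16, 14, 10, 6, 3] end={s0,s16,s6} rej; 4/4 deletions ∈↓L.
'jjujj': |S_i|=[16, 14, 10, 6, 4, 3] end={s0,s16,s6} — reject; 5/5 del acc.
4 minimals (antichain).

A = [uuu, uuj, jjju, jjujj].


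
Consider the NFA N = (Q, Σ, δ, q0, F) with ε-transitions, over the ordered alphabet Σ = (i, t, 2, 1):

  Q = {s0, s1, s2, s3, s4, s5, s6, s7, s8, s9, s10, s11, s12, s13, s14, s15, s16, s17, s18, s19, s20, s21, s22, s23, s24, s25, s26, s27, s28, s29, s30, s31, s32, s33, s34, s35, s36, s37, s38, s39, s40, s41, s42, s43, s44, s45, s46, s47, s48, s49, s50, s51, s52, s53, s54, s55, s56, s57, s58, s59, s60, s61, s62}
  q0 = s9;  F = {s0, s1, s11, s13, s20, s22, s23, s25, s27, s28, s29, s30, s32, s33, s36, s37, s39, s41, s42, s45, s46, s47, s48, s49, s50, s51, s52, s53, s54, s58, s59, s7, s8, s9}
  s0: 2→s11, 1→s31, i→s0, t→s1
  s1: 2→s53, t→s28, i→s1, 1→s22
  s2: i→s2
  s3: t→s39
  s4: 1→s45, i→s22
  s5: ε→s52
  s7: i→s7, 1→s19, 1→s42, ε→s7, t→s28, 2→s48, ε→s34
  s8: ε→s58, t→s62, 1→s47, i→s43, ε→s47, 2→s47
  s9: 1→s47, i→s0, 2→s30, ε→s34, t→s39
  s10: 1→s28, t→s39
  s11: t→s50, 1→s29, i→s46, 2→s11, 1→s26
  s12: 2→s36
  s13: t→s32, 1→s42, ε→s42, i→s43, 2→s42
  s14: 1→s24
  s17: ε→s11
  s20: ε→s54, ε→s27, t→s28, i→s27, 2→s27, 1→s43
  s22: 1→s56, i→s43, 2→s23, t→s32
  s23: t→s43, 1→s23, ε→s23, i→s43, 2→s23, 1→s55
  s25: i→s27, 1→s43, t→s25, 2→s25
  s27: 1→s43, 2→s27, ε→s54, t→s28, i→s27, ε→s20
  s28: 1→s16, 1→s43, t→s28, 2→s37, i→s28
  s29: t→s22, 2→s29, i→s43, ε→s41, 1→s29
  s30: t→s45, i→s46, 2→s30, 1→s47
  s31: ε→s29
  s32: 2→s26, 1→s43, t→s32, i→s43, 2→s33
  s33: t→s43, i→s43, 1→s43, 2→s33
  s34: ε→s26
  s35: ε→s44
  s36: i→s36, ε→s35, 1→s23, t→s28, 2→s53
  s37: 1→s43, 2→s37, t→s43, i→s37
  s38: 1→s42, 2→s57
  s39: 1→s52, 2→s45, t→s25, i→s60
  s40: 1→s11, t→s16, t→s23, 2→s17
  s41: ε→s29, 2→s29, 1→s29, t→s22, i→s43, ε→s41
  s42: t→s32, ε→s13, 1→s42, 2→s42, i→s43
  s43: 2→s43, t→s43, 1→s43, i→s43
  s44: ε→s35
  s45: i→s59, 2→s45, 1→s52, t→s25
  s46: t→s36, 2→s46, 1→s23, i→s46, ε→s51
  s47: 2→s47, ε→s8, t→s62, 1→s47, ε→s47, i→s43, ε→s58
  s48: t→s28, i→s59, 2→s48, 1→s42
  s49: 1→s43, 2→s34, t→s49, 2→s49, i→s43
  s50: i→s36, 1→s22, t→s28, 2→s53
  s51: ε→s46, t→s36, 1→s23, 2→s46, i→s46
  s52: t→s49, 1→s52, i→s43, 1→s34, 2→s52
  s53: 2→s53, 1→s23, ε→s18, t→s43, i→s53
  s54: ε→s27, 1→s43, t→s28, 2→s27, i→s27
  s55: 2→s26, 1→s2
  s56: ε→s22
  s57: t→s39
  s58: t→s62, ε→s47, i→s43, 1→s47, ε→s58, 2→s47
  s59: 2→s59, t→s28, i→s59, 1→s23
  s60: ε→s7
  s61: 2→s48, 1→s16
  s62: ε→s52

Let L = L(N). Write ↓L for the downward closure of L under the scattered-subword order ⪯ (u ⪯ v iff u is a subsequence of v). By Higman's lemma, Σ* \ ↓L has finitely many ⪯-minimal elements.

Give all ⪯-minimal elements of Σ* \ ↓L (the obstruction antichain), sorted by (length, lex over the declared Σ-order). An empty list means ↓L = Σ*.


|Q|=63, |F|=34, |δ|=200 (34 ε).
min D↑ (28 st, q0=0, F={13}): 0:i→1,t→2,2→3,1→4 1:i→1,t→5,2→6,1→7 2:i→8,t→9,2→10,1→11 3:i→12,t→10,2→3,1→4 4:i→13,t→11,2→4,1→4 5:i→5,t→14,2→15,1→16 6:i→12,t→17,2→6,1→7 7:i→13,t→16,2→7,1→7 8:i→8,t→14,2→18,1→19 9:i→20,t→9,2→9,1→13 10:i→21,t→9,2→10,1→11 11:i→13,t→22,2→11,1→11 12:i→12,t→23,2→12,1→24 13:i→13,t→13,2→13,1→13 14:i→14,t→14,2→25,1→13 15:i→15,t→13,2→15,1→24 16:i→13,t→26,2→24,1→16 17:i→23,t→14,2→15,1→16 18:i→21,t→14,2→18,1→19 19:i→13,t→26,2→19,1→19 20:i→20,t→14,2→20,1→13 21:i→21,t→14,2→21,1→24 22:i→13,t→22,2→22,1→13 23:i→23,t→14,2→15,1→24 24:i→13,t→13,2→24,1→24 25:i→25,t→13,2→25,1→13 26:i→13,t→26,2→27,1→13 27:i→13,t→13,2→27,1→13 [Hopcroft].
'1i': N↓-sim [48, 23, 2] end={s2,s43} ∉↓L; 2/2 single-dels accept.
'tt1': |S_i|=[48, 36, 13, 2] end={s16,s43} ∉↓L; 3/3 deletions ∈↓L.
'it2t': N↓-sim [48, 37, 19, 9, 1] end={s43} rej; 4/4 single-dels accept.
'2i1t': run [48, 40, 19, 6, 1] end={s43} rej; 4/4 del acc.
4 words, ⪯-incomp.

A = [1i, tt1, it2t, 2i1t].


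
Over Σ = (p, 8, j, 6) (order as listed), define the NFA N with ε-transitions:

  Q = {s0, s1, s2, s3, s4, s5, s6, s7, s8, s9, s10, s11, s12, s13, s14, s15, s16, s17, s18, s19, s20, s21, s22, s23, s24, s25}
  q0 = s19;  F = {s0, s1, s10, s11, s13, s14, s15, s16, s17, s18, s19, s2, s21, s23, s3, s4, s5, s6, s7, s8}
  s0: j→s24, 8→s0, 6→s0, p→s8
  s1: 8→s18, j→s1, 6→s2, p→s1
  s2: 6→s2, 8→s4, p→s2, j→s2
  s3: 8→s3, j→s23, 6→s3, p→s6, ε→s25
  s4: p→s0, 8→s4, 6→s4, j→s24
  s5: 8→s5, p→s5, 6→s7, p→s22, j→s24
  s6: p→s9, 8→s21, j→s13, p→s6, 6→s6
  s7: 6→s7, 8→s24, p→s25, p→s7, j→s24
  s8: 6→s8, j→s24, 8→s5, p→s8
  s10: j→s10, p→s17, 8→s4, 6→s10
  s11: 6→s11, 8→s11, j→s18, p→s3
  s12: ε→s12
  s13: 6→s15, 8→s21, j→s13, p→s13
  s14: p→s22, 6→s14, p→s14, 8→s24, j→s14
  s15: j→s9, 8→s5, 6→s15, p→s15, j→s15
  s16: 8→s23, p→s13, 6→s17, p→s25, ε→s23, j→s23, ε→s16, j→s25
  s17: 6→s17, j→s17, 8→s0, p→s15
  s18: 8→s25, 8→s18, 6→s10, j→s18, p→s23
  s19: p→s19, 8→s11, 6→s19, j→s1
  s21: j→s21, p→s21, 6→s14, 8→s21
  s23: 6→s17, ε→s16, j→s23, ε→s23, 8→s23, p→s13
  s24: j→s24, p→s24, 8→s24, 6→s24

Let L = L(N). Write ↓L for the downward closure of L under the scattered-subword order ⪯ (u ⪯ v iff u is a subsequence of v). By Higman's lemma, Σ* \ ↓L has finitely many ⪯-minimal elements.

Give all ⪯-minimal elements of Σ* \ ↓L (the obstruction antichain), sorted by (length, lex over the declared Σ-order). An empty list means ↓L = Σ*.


A = [j68j, 8pp868].

|Q|=26, |F|=20, |δ|=98 (6 ε).
min D↑ (20 st, q0=0, F={14}): 0:p→0,8→1,j→2,6→0 1:p→3,8→1,j→4,6→1 2:p→2,8→4,j→2,6→5 3:p→6,8→3,j→7,6→3 4:p→7,8→4,j→4,6→8 5:p→5,8→9,j→5,6→5 6:p→6,8→10,j→11,6→6 7:p→11,8→7,j→7,6→12 8:p→12,8→9,j→8,6→8 9:p→13,8→9,j→14,6→9 10:p→10,8→10,j→10,6→15 11:p→11,8→10,j→11,6→16 12:p→16,8→13,j→12,6→12 13:p→17,8→13,j→14,6→13 14:p→14,8→14,j→14,6→14 15:p→15,8→14,j→15,6→15 16:p→16,8→18,j→16,6→16 17:p→17,8→18,j→14,6→17 18:p→18,8→18,j→14,6→19 19:p→19,8→14,j→14,6→19 (ε-aug+det+¬).
'j68j': |S_i|=[24, 20, 14, 8, 1] end={s24} — reject; 4/4 del acc.
'8pp868': run [24, 21, 17, 12, 7, 5, 1] end={s24} ∉↓L; 6/6 del acc.
2 minimals (antichain).


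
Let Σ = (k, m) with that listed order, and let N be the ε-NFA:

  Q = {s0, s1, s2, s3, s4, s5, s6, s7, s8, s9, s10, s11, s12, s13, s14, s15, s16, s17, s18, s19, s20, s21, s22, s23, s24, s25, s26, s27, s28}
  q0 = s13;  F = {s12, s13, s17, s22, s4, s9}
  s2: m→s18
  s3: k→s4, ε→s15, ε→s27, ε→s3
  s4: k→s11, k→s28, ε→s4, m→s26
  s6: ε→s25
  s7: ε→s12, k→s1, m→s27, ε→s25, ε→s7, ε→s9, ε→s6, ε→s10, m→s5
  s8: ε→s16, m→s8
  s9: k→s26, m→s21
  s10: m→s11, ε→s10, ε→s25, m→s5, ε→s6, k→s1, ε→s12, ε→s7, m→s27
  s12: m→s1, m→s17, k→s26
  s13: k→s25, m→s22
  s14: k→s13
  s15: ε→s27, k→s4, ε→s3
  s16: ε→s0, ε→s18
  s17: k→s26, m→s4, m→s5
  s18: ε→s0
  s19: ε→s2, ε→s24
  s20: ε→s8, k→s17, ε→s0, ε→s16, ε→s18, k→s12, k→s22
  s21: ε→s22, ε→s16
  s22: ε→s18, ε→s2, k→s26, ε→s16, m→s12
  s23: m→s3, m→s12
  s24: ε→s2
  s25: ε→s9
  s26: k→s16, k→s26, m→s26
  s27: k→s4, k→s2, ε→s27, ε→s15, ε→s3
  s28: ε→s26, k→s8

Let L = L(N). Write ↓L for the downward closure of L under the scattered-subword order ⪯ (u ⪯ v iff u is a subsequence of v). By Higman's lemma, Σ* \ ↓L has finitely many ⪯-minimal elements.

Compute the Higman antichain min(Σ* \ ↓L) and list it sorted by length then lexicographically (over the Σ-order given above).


min(Σ*\↓L) = [kk, mk, mmmmm].

|Q|=29, |F|=6, |δ|=77 (39 ε).
min D↑ (7 st, q0=0, F={3}): 0:k→1,m→2 1:k→3,m→2 2:k→3,m→4 3:k→3,m→3 4:k→3,m→5 5:k→3,m→6 6:k→3,m→3 (ε-aug+det+¬).
'kk': run [18, 17, 7] end={s0,s11,s16,s18,s26,s28,s8} ∉↓L; 2/2 deletions ∈↓L.
'mk': run [18, 15, 7] end={s0,s11,s16,s18,s26,s28,s8} — reject; 2/2 deletions ∈↓L.
'mmmmm': N↓-sim [18, 15, 12, 11, 9, 5] end={s0,s16,s18,s26,s8} — reject; 5/5 single-dels accept.
3 words, ⪯-incomp.


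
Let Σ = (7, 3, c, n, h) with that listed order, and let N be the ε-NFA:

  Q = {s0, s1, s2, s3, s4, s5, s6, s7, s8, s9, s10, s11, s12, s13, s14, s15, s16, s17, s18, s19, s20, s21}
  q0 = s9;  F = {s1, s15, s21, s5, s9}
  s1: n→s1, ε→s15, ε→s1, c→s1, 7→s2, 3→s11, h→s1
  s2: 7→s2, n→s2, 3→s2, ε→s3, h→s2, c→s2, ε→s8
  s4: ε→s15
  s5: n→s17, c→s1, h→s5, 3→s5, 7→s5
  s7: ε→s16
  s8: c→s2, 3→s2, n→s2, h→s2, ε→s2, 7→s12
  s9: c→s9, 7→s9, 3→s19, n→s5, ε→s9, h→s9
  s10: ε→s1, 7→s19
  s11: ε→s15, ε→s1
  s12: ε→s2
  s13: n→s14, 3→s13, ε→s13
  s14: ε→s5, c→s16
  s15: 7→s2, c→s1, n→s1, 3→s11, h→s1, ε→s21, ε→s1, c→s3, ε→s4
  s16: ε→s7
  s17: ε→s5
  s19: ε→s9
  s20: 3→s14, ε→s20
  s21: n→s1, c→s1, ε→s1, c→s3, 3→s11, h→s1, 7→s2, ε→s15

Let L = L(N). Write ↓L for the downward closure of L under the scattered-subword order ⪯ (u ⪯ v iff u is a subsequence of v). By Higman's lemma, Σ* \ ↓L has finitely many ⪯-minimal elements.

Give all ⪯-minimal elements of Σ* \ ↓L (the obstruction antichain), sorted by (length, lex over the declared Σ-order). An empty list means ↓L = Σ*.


min(Σ*\↓L) = [nc7].

|Q|=22, |F|=5, |δ|=65 (23 ε).
min D↑ (4 st, q0=0, F={3}): 0:7→0,3→0,c→0,n→1,h→0 1:7→1,3→1,c→2,n→1,h→1 2:7→3,3→2,c→2,n→2,h→2 3:7→3,3→3,c→3,n→3,h→3.
'nc7': |S_i|=[13, 11, 9, 4] end={s12,s2,s3,s8} ∉↓L; 3/3 single-dels accept.
1 words, ⪯-incomp.


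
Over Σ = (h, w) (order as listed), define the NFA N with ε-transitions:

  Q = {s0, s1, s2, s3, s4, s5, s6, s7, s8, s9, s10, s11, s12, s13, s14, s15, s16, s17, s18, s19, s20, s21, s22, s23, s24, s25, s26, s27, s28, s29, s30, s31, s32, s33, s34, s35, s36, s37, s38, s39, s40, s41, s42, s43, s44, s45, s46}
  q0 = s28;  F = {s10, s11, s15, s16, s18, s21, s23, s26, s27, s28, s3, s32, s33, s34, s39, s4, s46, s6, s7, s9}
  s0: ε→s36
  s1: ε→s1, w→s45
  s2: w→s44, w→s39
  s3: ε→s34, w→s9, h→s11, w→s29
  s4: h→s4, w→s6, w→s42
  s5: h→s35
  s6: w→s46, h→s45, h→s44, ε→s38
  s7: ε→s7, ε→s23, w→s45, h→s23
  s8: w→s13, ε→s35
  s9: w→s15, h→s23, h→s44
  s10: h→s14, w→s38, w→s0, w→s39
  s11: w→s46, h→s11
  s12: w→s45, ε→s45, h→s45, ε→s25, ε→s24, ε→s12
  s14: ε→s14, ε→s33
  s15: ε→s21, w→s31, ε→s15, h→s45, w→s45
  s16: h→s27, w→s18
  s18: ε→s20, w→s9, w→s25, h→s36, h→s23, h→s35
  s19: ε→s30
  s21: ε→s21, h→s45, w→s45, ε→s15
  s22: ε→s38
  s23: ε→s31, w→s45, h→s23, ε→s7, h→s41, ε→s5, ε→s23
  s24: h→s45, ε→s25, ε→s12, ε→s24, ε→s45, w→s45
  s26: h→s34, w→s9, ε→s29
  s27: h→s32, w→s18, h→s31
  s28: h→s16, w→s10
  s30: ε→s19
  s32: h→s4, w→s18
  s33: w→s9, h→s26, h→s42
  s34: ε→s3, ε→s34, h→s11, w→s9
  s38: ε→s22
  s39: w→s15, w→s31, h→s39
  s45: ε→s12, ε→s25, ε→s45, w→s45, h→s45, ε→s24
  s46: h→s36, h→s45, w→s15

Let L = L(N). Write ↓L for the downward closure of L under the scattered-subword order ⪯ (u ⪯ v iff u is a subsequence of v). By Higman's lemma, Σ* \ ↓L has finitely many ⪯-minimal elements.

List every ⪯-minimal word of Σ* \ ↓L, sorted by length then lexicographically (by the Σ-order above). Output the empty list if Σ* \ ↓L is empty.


A = [hwhw, wwwh, wwww, hhhhwh].

|Q|=47, |F|=20, |δ|=103 (37 ε).
min D↑ (18 st, q0=0, F={13}): 0:h→1,w→2 1:h→3,w→4 2:h→5,w→6 3:h→7,w→4 4:h→8,w→9 5:h→10,w→9 6:h→6,w→11 7:h→12,w→4 8:h→8,w→13 9:h→8,w→11 10:h→14,w→9 11:h→13,w→13 12:h→12,w→15 13:h→13,w→13 14:h→16,w→9 15:h→13,w→17 16:h→16,w→17 17:h→13,w→11 [Hopcroft].
'hwhw': run [37, 34, 23, 12, 4] end={s12,s24,s25,s45} rej; 4/4 del acc.
'wwwh': run [37, 32, 21, 7, 4] end={s12,s24,s25,s45} rej; 4/4 single-dels accept.
'wwww': N↓-sim [37, 32, 21, 7, 5] end={s12,s24,s25,s31,s45} rej; 4/4 del acc.
'hhhhwh': run [37, 34, 31, 29, 22, 14, 6] end={s12,s24,s25,s36,s44,s45} ∉↓L; 6/6 deletions ∈↓L.
4 words, ⪯-incomp.


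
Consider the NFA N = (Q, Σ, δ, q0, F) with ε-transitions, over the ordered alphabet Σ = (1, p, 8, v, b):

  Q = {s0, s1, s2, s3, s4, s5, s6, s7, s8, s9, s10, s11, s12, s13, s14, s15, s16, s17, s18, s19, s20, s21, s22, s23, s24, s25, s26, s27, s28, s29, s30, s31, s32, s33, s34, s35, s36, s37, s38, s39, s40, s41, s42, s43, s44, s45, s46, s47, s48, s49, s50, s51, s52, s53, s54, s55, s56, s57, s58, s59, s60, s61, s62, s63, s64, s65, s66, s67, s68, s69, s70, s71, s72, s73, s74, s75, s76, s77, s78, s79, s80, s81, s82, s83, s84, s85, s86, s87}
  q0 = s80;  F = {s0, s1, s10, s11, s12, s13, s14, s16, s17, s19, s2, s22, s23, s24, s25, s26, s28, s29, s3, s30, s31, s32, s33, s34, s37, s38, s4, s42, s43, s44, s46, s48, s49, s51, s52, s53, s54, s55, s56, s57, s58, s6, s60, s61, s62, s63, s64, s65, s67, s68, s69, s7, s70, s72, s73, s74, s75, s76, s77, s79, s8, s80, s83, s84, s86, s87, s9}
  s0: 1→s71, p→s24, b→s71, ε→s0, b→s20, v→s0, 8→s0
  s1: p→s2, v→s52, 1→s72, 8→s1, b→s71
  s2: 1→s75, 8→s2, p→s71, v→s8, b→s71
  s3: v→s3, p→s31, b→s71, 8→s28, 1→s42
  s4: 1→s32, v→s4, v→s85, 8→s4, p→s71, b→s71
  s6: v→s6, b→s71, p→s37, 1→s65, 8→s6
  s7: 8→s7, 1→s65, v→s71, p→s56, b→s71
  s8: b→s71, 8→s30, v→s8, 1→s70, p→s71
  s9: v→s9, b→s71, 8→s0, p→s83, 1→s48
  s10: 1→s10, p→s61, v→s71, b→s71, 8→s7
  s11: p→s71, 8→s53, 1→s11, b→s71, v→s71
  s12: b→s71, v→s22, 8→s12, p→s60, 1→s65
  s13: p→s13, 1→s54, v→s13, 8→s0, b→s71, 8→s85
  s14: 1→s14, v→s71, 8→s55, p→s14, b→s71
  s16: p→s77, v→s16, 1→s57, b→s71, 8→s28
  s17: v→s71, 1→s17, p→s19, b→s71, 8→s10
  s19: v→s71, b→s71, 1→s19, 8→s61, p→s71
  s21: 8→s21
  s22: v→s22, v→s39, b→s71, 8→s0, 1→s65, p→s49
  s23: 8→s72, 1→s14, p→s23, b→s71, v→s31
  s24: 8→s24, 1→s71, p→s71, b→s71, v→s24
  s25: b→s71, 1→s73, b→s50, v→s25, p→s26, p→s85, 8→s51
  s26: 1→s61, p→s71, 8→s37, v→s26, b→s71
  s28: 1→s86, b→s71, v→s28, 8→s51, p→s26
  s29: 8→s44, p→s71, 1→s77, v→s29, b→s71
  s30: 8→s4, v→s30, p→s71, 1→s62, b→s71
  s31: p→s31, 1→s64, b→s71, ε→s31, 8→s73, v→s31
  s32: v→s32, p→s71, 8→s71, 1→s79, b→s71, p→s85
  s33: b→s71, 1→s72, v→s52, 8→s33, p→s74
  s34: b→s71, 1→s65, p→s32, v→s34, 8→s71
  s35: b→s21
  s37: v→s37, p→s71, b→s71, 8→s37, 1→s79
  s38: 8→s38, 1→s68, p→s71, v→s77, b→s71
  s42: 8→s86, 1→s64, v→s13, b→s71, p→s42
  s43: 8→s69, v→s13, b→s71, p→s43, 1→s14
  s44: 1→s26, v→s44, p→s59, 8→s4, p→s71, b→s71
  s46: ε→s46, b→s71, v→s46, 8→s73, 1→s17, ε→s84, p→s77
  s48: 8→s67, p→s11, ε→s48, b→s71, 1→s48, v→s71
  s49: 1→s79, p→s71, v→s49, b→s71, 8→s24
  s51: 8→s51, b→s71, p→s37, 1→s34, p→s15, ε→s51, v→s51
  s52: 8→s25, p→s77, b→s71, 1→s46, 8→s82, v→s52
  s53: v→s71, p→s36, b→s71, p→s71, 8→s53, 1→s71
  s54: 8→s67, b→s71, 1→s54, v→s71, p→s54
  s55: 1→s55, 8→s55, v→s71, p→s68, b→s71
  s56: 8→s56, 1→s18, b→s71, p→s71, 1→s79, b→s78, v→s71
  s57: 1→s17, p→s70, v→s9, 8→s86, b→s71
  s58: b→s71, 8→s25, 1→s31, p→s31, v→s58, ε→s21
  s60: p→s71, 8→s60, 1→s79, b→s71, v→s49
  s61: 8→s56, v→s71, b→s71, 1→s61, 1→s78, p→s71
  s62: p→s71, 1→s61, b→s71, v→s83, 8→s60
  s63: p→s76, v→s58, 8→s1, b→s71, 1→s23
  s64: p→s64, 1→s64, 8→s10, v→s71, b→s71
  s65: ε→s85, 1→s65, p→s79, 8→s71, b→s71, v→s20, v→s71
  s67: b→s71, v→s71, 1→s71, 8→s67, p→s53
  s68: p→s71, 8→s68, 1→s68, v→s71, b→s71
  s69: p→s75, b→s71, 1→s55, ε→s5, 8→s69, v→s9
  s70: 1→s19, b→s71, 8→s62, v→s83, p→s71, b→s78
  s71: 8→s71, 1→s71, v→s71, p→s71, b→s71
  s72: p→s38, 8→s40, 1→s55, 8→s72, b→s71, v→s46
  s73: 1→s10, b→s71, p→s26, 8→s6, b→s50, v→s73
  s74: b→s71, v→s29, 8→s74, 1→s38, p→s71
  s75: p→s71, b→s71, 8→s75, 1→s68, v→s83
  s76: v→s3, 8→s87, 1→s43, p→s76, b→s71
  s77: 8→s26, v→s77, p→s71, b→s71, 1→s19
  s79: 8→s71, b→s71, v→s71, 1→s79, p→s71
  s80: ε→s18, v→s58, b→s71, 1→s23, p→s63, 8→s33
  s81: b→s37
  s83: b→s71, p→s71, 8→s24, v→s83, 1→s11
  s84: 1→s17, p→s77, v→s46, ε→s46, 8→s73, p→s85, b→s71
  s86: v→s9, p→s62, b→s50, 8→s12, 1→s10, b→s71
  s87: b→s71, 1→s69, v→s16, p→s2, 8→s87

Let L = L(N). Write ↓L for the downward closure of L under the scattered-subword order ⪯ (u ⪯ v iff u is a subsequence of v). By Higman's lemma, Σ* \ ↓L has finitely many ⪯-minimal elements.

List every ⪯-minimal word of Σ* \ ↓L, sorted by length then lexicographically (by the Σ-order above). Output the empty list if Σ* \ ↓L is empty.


min(Σ*\↓L) = [b, 11v, 8pp, vp1v, v8818, pp1v81].

|Q|=88, |F|=67, |δ|=374 (11 ε).
min D↑ (67 st, q0=0, F={5}): 0:1→1,p→2,8→3,v→4,b→5 1:1→6,p→1,8→7,v→8,b→5 2:1→1,p→9,8→10,v→4,b→5 3:1→7,p→11,8→3,v→12,b→5 4:1→8,p→8,8→13,v→4,b→5 5:1→5,p→5,8→5,v→5,b→5 6:1→6,p→6,8→14,v→5,b→5 7:1→14,p→15,8→7,v→16,b→5 8:1→17,p→8,8→18,v→8,b→5 9:1→19,p→9,8→20,v→21,b→5 10:1→7,p→22,8→10,v→12,b→5 11:1→15,p→5,8→11,v→23,b→5 12:1→16,p→24,8→13,v→12,b→5 13:1→18,p→25,8→26,v→13,b→5 14:1→14,p→27,8→14,v→5,b→5 15:1→27,p→5,8→15,v→24,b→5 16:1→28,p→24,8→18,v→16,b→5 17:1→17,p→17,8→29,v→5,b→5 18:1→29,p→25,8→30,v→18,b→5 19:1→6,p→19,8→31,v→32,b→5 20:1→31,p→22,8→20,v→33,b→5 21:1→34,p→8,8→35,v→21,b→5 22:1→36,p→5,8→22,v→37,b→5 23:1→24,p→5,8→38,v→23,b→5 24:1→39,p→5,8→25,v→24,b→5 25:1→40,p→5,8→41,v→25,b→5 26:1→42,p→41,8→26,v→26,b→5 27:1→27,p→5,8→27,v→5,b→5 28:1→28,p→39,8→29,v→5,b→5 29:1→29,p→40,8→43,v→5,b→5 30:1→44,p→41,8→30,v→30,b→5 31:1→14,p→36,8→31,v→45,b→5 32:1→46,p→32,8→47,v→32,b→5 33:1→48,p→24,8→35,v→33,b→5 34:1→17,p→34,8→49,v→32,b→5 35:1→49,p→25,8→26,v→35,b→5 36:1→27,p→5,8→36,v→50,b→5 37:1→51,p→5,8→52,v→37,b→5 38:1→25,p→5,8→53,v→38,b→5 39:1→39,p→5,8→40,v→5,b→5 40:1→40,p→5,8→54,v→5,b→5 41:1→55,p→5,8→41,v→41,b→5 42:1→44,p→56,8→5,v→42,b→5 43:1→44,p→54,8→43,v→5,b→5 44:1→44,p→55,8→5,v→5,b→5 45:1→57,p→50,8→47,v→45,b→5 46:1→46,p→46,8→58,v→5,b→5 47:1→5,p→59,8→47,v→47,b→5 48:1→28,p→51,8→49,v→45,b→5 49:1→29,p→60,8→61,v→45,b→5 50:1→62,p→5,8→59,v→50,b→5 51:1→39,p→5,8→60,v→50,b→5 52:1→60,p→5,8→53,v→52,b→5 53:1→56,p→5,8→53,v→53,b→5 54:1→55,p→5,8→54,v→5,b→5 55:1→55,p→5,8→5,v→5,b→5 56:1→55,p→5,8→5,v→56,b→5 57:1→57,p→62,8→58,v→5,b→5 58:1→5,p→63,8→58,v→5,b→5 59:1→5,p→5,8→59,v→59,b→5 60:1→40,p→5,8→64,v→50,b→5 61:1→44,p→64,8→61,v→65,b→5 62:1→62,p→5,8→63,v→5,b→5 63:1→5,p→5,8→63,v→5,b→5 64:1→55,p→5,8→64,v→66,b→5 65:1→44,p→66,8→47,v→65,b→5 66:1→55,p→5,8→59,v→66,b→5 [Hopcroft].
'b': |S_i|=[81, 4] end={s20,s50,s71,s78} — reject; 1/1 deletions ∈↓L.
'11v': |S_i|=[81, 57, 23, 2] end={s20,s71} rej; 3/3 deletions ∈↓L.
'8pp': |S_i|=[81, 68, 33, 4] end={s36,s59,s71,s85} ∉↓L; 3/3 del acc.
'vp1v': N↓-sim [81, 62, 43, 19, 2] end={s20,s71} rej; 4/4 deletions ∈↓L.
'v8818': run [81, 62, 44, 27, 8, 1] end={s71} — reject; 5/5 deletions ∈↓L.
'pp1v81': |S_i|=[81, 79, 69, 45, 21, 8, 1] end={s71} rej; 6/6 del acc.
6 obstructions.


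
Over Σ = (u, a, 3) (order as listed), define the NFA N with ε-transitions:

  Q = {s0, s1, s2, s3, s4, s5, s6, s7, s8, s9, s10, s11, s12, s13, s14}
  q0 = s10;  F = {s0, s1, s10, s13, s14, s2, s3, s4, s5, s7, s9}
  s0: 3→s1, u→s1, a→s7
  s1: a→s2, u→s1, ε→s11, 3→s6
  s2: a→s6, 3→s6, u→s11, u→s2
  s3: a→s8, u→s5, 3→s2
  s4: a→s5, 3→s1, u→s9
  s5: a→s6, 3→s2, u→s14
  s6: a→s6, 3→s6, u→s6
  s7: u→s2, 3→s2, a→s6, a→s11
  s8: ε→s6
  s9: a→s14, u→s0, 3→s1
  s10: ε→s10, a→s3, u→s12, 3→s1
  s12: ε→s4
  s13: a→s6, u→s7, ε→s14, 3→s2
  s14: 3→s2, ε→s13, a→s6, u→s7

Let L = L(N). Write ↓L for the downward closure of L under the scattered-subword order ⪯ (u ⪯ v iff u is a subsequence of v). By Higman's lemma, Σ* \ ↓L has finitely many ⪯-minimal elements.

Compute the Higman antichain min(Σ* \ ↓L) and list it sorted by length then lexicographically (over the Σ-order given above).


|Q|=15, |F|=11, |δ|=44 (6 ε).
min D↑ (11 st, q0=0, F={6}): 0:u→1,a→2,3→3 1:u→4,a→5,3→3 2:u→5,a→6,3→7 3:u→3,a→7,3→6 4:u→8,a→9,3→3 5:u→9,a→6,3→7 6:u→6,a→6,3→6 7:u→7,a→6,3→6 8:u→3,a→10,3→3 9:u→10,a→6,3→7 10:u→7,a→6,3→7 [Hopcroft].
'aa': run [15, 9, 3] end={s11,s6,s8} — reject; 2/2 single-dels accept.
'33': N↓-sim [15, 4, 1] end={s6} ∉↓L; 2/2 deletions ∈↓L.
'uuuu3': N↓-sim [15, 12, 9, 6, 4, 1] end={s6} ∉↓L; 5/5 del acc.
3 minimals (antichain).

Antichain: [aa, 33, uuuu3].


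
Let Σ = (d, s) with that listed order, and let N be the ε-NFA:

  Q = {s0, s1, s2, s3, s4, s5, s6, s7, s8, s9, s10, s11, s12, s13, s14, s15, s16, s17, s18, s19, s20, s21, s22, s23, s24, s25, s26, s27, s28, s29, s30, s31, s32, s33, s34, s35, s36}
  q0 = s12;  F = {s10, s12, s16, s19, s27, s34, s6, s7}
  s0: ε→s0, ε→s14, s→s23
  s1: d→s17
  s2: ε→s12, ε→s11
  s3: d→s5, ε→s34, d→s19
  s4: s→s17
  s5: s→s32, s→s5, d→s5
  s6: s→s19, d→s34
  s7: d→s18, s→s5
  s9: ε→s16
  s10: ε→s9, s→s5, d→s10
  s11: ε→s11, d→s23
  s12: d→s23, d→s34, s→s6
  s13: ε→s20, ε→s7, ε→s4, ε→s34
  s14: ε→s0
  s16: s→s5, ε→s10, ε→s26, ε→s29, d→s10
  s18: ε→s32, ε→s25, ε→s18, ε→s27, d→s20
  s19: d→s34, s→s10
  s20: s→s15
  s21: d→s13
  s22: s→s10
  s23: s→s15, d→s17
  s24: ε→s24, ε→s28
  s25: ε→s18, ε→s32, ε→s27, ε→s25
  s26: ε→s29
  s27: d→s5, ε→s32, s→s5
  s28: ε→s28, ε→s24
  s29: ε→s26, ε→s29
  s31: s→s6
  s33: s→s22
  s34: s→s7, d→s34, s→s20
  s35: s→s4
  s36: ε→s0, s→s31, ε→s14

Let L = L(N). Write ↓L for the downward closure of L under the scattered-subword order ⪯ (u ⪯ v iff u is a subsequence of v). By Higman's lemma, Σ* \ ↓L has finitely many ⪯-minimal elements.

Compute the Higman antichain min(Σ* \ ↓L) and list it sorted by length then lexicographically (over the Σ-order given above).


|Q|=37, |F|=8, |δ|=71 (34 ε).
min D↑ (8 st, q0=0, F={6}): 0:d→1,s→2 1:d→1,s→3 2:d→1,s→4 3:d→5,s→6 4:d→1,s→7 5:d→6,s→6 6:d→6,s→6 7:d→7,s→6 (ε-aug+det+¬).
'dss': N↓-sim [19, 16, 8, 3] end={s15,s32,s5} — reject; 3/3 deletions ∈↓L.
'dsdd': N↓-sim [19, 16, 8, 7, 4] end={s15,s20,s32,s5} ∉↓L; 4/4 single-dels accept.
'ssss': run [19, 16, 15, 13, 3] end={s15,s32,s5} — reject; 4/4 single-dels accept.
3 minimals (antichain).

min(Σ*\↓L) = [dss, dsdd, ssss].


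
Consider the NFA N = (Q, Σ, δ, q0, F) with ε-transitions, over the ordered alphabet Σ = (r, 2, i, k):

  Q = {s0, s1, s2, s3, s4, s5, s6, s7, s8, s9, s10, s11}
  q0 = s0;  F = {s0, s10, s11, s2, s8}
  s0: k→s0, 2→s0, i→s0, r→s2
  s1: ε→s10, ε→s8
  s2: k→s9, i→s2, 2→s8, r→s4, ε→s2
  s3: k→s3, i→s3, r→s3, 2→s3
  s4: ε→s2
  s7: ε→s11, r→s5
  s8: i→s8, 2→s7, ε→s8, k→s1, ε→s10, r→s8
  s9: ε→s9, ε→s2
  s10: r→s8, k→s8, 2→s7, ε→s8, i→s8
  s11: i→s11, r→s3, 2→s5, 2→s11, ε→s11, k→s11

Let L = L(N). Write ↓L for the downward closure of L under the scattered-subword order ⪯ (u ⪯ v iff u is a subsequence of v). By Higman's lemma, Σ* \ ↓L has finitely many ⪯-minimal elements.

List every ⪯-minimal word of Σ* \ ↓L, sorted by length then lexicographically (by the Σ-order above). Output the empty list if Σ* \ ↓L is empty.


Antichain: [r22r].

|Q|=12, |F|=5, |δ|=37 (11 ε).
min D↑ (5 st, q0=0, F={4}): 0:r→1,2→0,i→0,k→0 1:r→1,2→2,i→1,k→1 2:r→2,2→3,i→2,k→2 3:r→4,2→3,i→3,k→3 4:r→4,2→4,i→4,k→4 [Hopcroft].
'r22r': N↓-sim [11, 10, 7, 4, 2] end={s3,s5} ∉↓L; 4/4 single-dels accept.
1 words, ⪯-incomp.


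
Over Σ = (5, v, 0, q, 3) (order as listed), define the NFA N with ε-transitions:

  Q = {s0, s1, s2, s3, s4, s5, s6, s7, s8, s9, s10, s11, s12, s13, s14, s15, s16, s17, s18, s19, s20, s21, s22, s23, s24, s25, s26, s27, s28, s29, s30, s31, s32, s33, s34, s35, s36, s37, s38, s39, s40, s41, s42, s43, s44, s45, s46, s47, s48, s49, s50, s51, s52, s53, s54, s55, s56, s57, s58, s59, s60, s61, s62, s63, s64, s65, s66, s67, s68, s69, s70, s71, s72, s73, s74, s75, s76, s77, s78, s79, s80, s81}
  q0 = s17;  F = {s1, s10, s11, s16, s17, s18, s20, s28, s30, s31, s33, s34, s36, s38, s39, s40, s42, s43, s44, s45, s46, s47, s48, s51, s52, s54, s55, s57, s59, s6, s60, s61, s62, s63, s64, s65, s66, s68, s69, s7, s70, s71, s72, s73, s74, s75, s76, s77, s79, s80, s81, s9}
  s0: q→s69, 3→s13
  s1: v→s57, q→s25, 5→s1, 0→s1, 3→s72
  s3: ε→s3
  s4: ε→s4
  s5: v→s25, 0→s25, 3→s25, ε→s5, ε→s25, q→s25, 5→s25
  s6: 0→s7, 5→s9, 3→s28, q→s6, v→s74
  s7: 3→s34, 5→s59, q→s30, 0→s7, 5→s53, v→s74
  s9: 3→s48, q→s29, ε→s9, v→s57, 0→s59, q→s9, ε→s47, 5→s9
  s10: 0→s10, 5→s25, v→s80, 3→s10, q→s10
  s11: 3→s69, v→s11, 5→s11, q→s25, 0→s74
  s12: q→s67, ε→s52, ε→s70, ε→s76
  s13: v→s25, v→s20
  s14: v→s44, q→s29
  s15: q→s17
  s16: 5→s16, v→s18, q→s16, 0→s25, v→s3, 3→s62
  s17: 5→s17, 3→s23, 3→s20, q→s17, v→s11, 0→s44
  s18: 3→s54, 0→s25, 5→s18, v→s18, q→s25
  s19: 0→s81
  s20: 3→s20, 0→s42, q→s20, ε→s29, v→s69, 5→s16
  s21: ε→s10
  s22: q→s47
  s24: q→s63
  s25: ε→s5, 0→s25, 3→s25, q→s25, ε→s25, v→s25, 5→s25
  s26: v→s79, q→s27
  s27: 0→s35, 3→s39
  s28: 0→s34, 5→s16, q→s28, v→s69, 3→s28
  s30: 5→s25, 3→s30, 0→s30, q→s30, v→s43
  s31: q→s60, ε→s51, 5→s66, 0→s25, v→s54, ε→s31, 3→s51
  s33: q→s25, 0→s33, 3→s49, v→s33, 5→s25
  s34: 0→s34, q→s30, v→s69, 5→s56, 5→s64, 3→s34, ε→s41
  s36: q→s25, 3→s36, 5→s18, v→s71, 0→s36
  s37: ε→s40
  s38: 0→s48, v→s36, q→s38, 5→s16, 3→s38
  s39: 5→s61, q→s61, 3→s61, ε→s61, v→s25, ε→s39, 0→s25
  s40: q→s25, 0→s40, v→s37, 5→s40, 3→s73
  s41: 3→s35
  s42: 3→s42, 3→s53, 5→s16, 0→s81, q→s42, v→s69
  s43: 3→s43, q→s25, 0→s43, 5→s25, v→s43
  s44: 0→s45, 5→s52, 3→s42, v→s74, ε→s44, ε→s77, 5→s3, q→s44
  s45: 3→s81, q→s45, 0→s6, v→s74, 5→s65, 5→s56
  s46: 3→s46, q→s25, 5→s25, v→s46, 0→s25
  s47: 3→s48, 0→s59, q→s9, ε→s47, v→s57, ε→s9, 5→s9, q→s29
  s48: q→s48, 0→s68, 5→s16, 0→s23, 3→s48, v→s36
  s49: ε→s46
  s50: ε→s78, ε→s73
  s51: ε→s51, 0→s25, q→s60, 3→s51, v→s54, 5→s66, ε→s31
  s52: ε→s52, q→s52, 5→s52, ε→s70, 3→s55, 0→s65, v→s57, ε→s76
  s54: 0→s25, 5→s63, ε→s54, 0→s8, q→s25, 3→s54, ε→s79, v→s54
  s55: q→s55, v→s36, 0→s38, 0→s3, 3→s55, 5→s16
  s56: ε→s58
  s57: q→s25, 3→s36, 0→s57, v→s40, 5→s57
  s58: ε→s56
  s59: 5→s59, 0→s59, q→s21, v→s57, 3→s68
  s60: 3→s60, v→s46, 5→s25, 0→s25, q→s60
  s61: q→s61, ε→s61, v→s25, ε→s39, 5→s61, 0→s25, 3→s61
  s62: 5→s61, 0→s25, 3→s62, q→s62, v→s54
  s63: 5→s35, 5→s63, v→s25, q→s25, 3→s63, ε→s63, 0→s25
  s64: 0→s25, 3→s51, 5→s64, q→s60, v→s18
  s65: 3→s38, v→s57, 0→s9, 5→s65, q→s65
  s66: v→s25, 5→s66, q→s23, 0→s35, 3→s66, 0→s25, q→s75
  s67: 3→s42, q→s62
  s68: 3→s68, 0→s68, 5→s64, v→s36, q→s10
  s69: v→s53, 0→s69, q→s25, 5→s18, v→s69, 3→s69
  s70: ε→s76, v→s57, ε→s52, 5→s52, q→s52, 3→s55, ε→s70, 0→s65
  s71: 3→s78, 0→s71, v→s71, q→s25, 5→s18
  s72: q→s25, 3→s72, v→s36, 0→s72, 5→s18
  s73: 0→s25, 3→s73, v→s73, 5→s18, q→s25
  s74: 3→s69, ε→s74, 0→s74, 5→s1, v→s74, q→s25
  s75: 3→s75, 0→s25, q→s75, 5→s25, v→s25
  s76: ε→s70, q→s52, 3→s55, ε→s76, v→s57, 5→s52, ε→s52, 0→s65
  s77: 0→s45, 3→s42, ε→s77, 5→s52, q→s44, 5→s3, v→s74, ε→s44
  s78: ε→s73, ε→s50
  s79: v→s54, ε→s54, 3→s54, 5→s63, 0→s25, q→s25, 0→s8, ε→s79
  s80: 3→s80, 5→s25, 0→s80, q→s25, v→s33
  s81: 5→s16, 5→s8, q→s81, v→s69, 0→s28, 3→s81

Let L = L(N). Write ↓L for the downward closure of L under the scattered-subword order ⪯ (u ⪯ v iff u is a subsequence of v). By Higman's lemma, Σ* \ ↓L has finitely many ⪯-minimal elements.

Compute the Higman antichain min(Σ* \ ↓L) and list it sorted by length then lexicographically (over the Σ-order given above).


|Q|=82, |F|=52, |δ|=358 (51 ε).
min D↑ (46 st, q0=0, F={5}): 0:5→0,v→1,0→2,q→0,3→3 1:5→1,v→1,0→4,q→5,3→6 2:5→7,v→4,0→8,q→2,3→9 3:5→10,v→6,0→9,q→3,3→3 4:5→11,v→4,0→4,q→5,3→6 5:5→5,v→5,0→5,q→5,3→5 6:5→12,v→6,0→6,q→5,3→6 7:5→7,v→13,0→14,q→7,3→15 8:5→14,v→4,0→16,q→8,3→17 9:5→10,v→6,0→17,q→9,3→9 10:5→10,v→12,0→5,q→10,3→18 11:5→11,v→13,0→11,q→5,3→19 12:5→12,v→12,0→5,q→5,3→20 13:5→13,v→21,0→13,q→5,3→22 14:5→14,v→13,0→23,q→14,3→24 15:5→10,v→22,0→24,q→15,3→15 16:5→23,v→4,0→25,q→16,3→26 17:5→10,v→6,0→26,q→17,3→17 18:5→27,v→20,0→5,q→18,3→18 19:5→12,v→22,0→19,q→5,3→19 20:5→28,v→20,0→5,q→5,3→20 21:5→21,v→21,0→21,q→5,3→29 22:5→12,v→30,0→22,q→5,3→22 23:5→23,v→13,0→31,q→23,3→32 24:5→10,v→22,0→32,q→24,3→24 25:5→31,v→4,0→25,q→33,3→34 26:5→10,v→6,0→34,q→26,3→26 27:5→27,v→5,0→5,q→27,3→27 28:5→28,v→5,0→5,q→5,3→28 29:5→12,v→29,0→5,q→5,3→29 30:5→12,v→30,0→30,q→5,3→29 31:5→31,v→13,0→31,q→35,3→36 32:5→10,v→22,0→36,q→32,3→32 33:5→5,v→37,0→33,q→33,3→33 34:5→38,v→6,0→34,q→33,3→34 35:5→5,v→39,0→35,q→35,3→35 36:5→38,v→22,0→36,q→35,3→36 37:5→5,v→37,0→37,q→5,3→37 38:5→38,v→12,0→5,q→40,3→41 39:5→5,v→42,0→39,q→5,3→39 40:5→5,v→43,0→5,q→40,3→40 41:5→44,v→20,0→5,q→40,3→41 42:5→5,v→42,0→42,q→5,3→43 43:5→5,v→43,0→5,q→5,3→43 44:5→44,v→5,0→5,q→45,3→44 45:5→5,v→5,0→5,q→45,3→45 [Hopcroft].
'vq': run [68, 28, 2] end={s25,s5} — reject; 2/2 deletions ∈↓L.
'350': N↓-sim [68, 48, 23, 4] end={s25,s35,s5,s8} ∉↓L; 3/3 deletions ∈↓L.
'3535v': |S_i|=[68, 48, 23, 17, 9, 2] end={s25,s5} — reject; 5/5 del acc.
'05vv30': |S_i|=[68, 65, 51, 21, 17, 13, 3] end={s25,s5,s8} — reject; 6/6 deletions ∈↓L.
'0000q5': N↓-sim [68, 65, 58, 54, 43, 13, 2] end={s25,s5} ∉↓L; 6/6 deletions ∈↓L.
5 obstructions.

Antichain: [vq, 350, 3535v, 05vv30, 0000q5].


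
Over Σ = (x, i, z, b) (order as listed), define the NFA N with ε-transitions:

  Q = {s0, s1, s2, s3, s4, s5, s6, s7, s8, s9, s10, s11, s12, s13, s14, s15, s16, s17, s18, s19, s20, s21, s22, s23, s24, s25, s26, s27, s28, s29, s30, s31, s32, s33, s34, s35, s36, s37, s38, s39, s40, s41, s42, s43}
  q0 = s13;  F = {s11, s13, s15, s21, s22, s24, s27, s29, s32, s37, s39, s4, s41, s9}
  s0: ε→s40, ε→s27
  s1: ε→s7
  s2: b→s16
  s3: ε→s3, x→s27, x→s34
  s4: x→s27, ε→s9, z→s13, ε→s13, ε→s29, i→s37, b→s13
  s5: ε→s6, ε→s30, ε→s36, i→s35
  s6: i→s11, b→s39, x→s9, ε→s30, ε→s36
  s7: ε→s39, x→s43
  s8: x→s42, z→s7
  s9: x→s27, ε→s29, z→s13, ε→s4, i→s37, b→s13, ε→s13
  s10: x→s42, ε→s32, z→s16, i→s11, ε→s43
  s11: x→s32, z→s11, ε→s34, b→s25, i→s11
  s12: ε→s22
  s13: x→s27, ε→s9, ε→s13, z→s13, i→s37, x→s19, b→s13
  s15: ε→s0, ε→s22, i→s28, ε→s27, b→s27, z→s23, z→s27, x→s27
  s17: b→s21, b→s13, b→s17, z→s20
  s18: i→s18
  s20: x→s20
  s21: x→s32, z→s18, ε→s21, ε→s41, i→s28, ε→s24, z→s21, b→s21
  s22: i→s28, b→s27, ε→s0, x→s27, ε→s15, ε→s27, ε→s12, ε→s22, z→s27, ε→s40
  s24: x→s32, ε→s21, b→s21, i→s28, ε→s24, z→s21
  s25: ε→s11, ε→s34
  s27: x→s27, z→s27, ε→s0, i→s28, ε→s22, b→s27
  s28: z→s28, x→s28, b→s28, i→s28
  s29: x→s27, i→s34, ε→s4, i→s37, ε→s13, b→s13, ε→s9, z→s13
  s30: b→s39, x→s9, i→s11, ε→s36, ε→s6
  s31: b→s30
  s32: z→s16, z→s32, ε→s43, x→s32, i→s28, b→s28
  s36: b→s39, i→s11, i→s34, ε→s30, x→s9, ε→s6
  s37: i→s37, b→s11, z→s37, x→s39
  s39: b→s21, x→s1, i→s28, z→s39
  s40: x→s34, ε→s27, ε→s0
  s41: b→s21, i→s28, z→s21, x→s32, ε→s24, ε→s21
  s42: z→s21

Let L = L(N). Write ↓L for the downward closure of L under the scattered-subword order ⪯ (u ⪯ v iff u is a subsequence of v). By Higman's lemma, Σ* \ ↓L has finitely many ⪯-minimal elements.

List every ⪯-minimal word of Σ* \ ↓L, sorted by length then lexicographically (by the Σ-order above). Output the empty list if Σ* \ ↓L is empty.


|Q|=44, |F|=14, |δ|=146 (52 ε).
min D↑ (8 st, q0=0, F={3}): 0:x→1,i→2,z→0,b→0 1:x→1,i→3,z→1,b→1 2:x→4,i→2,z→2,b→5 3:x→3,i→3,z→3,b→3 4:x→4,i→3,z→4,b→6 5:x→7,i→5,z→5,b→5 6:x→7,i→3,z→6,b→6 7:x→7,i→3,z→7,b→3 [Hopcroft].
'xi': N↓-sim [27, 20, 2] end={s18,s28} rej; 2/2 single-dels accept.
'ibxb': run [27, 15, 11, 4, 1] end={s28} rej; 4/4 del acc.
2 minimals (antichain).

Antichain: [xi, ibxb].


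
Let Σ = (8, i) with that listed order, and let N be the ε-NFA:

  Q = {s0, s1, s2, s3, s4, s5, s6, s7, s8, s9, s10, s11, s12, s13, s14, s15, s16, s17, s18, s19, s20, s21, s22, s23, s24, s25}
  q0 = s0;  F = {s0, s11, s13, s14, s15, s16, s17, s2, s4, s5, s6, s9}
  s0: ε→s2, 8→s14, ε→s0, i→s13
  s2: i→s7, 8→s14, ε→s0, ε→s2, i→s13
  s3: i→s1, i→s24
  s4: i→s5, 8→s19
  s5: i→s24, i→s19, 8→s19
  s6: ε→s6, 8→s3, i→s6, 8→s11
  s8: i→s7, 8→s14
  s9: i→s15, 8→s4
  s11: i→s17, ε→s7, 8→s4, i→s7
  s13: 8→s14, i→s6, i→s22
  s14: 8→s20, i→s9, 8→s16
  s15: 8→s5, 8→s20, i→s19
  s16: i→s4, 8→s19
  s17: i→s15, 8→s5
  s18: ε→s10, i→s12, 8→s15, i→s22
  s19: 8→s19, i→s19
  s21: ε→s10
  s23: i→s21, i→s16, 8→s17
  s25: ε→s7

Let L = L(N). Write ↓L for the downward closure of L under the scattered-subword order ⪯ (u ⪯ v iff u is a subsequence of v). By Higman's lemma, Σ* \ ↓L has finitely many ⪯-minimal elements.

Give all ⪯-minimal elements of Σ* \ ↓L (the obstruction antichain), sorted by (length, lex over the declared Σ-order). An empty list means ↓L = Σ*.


|Q|=26, |F|=12, |δ|=52 (9 ε).
min D↑ (12 st, q0=0, F={6}): 0:8→1,i→2 1:8→3,i→4 2:8→1,i→5 3:8→6,i→7 4:8→7,i→8 5:8→9,i→5 6:8→6,i→6 7:8→6,i→10 8:8→10,i→6 9:8→7,i→11 10:8→6,i→6 11:8→10,i→8 [Hopcroft].
'888': N↓-sim [19, 14, 6, 1] end={s19} rej; 3/3 deletions ∈↓L.
'8iii': |S_i|=[19, 14, 10, 5, 2] end={s19,s24} ∉↓L; 4/4 deletions ∈↓L.
'ii88ii': run [19, 17, 14, 11, 5, 3, 2] end={s19,s24} — reject; 6/6 single-dels accept.
'ii8i8i': N↓-sim [19, 17, 14, 11, 8, 4, 2] end={s19,s24} ∉↓L; 6/6 deletions ∈↓L.
4 words, ⪯-incomp.

A = [888, 8iii, ii88ii, ii8i8i].


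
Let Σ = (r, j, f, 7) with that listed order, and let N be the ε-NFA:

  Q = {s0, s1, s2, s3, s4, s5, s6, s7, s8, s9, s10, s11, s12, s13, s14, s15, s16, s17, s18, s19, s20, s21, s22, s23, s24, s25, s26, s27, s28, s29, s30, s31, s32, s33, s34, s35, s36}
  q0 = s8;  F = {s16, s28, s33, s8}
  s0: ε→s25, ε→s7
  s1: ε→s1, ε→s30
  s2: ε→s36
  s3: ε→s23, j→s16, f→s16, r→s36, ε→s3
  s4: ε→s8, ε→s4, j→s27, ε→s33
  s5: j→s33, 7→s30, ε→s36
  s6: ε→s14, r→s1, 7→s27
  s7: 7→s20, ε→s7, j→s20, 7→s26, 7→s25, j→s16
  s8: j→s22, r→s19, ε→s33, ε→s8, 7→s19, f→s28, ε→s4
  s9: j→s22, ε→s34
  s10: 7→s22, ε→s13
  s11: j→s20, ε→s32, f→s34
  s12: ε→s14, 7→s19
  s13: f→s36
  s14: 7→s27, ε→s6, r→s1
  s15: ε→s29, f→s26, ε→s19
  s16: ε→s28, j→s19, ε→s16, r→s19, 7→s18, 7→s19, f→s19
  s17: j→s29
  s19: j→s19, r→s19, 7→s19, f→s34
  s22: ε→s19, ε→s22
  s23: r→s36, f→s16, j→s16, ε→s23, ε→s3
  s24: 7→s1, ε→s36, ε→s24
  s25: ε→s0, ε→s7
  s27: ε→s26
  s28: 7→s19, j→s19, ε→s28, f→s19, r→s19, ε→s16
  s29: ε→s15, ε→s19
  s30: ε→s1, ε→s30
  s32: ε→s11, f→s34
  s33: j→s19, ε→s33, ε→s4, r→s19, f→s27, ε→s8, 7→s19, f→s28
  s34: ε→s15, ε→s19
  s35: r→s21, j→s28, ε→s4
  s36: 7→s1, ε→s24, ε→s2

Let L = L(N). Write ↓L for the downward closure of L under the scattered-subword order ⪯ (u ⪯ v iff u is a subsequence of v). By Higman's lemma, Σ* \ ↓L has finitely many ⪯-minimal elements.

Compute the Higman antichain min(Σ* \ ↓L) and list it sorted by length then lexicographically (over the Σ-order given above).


min(Σ*\↓L) = [r, j, 7, ff].

|Q|=37, |F|=4, |δ|=102 (49 ε).
min D↑ (3 st, q0=0, F={1}): 0:r→1,j→1,f→2,7→1 1:r→1,j→1,f→1,7→1 2:r→1,j→1,f→1,7→1.
'r': |S_i|=[13, 5] end={s15,s19,s26,s29,s34} rej; 1/1 del acc.
'j': |S_i|=[13, 7] end={s15,s19,s22,s26,s27,s29,s34} rej; 1/1 del acc.
'7': N↓-sim [13, 6] end={s15,s18,s19,s26,s29,s34} — reject; 1/1 single-dels accept.
'ff': |S_i|=[13, 9, 5] end={s15,s19,s26,s29,s34} rej; 2/2 deletions ∈↓L.
4 obstructions.
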